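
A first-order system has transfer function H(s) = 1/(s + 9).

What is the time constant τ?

For H(s) = 1/(s + 1/τ), the pole is at -1/τ = -9, so τ = 1/9 = 0.1111 s.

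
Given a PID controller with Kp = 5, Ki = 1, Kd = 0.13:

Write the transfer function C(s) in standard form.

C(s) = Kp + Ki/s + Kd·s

Substituting values: C(s) = 5 + 1/s + 0.13s = (0.13s² + 5s + 1)/s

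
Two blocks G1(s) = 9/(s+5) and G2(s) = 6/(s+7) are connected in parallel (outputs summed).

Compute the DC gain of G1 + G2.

Parallel: G_eq = G1 + G2. DC gain = G1(0) + G2(0) = 9/5 + 6/7 = 1.8 + 0.8571 = 2.6571.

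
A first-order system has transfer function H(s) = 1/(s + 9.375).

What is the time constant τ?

For H(s) = 1/(s + 1/τ), the pole is at -1/τ = -9.375, so τ = 1/9.375 = 0.1067 s.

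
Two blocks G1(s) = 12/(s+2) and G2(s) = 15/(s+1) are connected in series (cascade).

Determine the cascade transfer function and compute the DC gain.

Series: multiply transfer functions. G_eq = 12/(s+2) × 15/(s+1) = 180/((s+2)(s+1)). DC gain = 180/(2×1) = 90.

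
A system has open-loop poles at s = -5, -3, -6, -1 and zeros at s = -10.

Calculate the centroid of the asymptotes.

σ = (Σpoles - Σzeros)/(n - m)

σ = (Σpoles - Σzeros)/(n - m) = (-15 - (-10))/(4 - 1) = -5/3 = -1.67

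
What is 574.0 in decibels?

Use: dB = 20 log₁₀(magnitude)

dB = 20 log₁₀(574.0) = 55.2 dB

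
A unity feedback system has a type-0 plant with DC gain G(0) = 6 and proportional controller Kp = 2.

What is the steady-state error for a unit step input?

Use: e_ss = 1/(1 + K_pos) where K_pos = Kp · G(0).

K_pos = Kp · G(0) = 2 × 6 = 12. e_ss = 1/(1 + 12) = 0.0769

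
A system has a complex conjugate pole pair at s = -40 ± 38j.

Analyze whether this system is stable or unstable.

Real part of poles is -40 (< 0, left half-plane). Stable.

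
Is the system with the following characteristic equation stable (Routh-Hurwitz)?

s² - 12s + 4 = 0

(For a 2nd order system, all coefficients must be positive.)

Coefficients: 1, -12, 4. b=-12 not positive, so system is unstable.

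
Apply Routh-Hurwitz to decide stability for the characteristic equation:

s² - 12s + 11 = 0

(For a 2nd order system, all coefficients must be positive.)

Coefficients: 1, -12, 11. b=-12 not positive, so system is unstable.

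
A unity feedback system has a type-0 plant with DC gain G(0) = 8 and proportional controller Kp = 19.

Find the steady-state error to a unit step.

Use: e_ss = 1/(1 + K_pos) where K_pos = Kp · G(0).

K_pos = Kp · G(0) = 19 × 8 = 152. e_ss = 1/(1 + 152) = 0.0065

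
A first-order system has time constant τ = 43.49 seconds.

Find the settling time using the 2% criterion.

For first-order system, 2% settling time ≈ 4τ = 4 × 43.49 = 173.96 s.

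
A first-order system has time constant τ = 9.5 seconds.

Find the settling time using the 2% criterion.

For first-order system, 2% settling time ≈ 4τ = 4 × 9.5 = 38.0 s.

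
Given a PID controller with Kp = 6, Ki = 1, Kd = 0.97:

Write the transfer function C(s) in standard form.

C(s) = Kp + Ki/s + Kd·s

Substituting values: C(s) = 6 + 1/s + 0.97s = (0.97s² + 6s + 1)/s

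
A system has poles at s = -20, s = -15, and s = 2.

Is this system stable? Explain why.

Pole(s) at s = 2 are not in the left half-plane. System is unstable.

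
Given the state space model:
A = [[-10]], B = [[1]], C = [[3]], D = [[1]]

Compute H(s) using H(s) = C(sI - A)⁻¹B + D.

(sI - A)⁻¹ = 1/(s + 10). H(s) = 3×1/(s + 10) + 1 = (s + 13)/(s + 10).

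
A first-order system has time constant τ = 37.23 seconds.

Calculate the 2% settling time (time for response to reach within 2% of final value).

For first-order system, 2% settling time ≈ 4τ = 4 × 37.23 = 148.92 s.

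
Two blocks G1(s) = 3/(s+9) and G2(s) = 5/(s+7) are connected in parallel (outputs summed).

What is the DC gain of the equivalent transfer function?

Parallel: G_eq = G1 + G2. DC gain = G1(0) + G2(0) = 3/9 + 5/7 = 0.3333 + 0.7143 = 1.0476.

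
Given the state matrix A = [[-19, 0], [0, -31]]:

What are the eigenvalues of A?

For diagonal matrix, eigenvalues are diagonal entries: λ₁ = -19, λ₂ = -31.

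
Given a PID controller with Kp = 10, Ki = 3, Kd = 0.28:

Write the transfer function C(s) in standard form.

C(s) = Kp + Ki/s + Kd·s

Substituting values: C(s) = 10 + 3/s + 0.28s = (0.28s² + 10s + 3)/s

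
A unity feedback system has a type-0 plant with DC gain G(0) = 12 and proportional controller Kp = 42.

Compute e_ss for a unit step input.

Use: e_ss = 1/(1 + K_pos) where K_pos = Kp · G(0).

K_pos = Kp · G(0) = 42 × 12 = 504. e_ss = 1/(1 + 504) = 0.0020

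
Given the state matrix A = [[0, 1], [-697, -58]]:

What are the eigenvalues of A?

det(A - λI) = λ² - (-58)λ + 697 = (λ - (-17))(λ - (-41)). Eigenvalues: -17, -41.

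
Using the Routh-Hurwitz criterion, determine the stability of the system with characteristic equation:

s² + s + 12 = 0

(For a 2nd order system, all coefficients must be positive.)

Coefficients: 1, 1, 12. All positive, so system is stable.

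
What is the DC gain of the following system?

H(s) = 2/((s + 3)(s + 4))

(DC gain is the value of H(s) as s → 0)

DC gain = H(0) = 2/(3 × 4) = 2/12 = 0.1667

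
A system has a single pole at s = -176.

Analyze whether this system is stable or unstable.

Pole at s = -176 is in the left half-plane. Stable.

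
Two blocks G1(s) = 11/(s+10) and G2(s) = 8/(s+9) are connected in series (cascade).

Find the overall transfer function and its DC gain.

Series: multiply transfer functions. G_eq = 11/(s+10) × 8/(s+9) = 88/((s+10)(s+9)). DC gain = 88/(10×9) = 0.9778.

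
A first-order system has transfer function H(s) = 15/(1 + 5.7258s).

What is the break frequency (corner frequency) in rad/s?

Corner frequency = 1/τ = 1/5.7258 = 0.175 rad/s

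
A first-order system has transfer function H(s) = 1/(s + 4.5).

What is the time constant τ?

For H(s) = 1/(s + 1/τ), the pole is at -1/τ = -4.5, so τ = 1/4.5 = 0.2222 s.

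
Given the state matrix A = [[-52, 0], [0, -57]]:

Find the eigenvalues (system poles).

For diagonal matrix, eigenvalues are diagonal entries: λ₁ = -52, λ₂ = -57.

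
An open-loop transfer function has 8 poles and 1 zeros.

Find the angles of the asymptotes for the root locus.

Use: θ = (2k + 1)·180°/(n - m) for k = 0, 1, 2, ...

n - m = 8 - 1 = 7. Angles: θk = (2k + 1)·180°/7 = 25.71°, 77.14°, 128.57°, 180°, 231.43°, 282.86°, 334.29°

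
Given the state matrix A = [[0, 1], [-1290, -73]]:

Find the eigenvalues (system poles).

det(A - λI) = λ² - (-73)λ + 1290 = (λ - (-43))(λ - (-30)). Eigenvalues: -43, -30.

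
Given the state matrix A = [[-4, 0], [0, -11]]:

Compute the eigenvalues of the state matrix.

For diagonal matrix, eigenvalues are diagonal entries: λ₁ = -4, λ₂ = -11.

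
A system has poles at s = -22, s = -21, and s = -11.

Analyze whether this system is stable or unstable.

All poles are in the left half-plane. System is stable.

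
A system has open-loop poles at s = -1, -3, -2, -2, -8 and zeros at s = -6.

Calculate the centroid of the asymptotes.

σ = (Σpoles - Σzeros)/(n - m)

σ = (Σpoles - Σzeros)/(n - m) = (-16 - (-6))/(5 - 1) = -10/4 = -2.5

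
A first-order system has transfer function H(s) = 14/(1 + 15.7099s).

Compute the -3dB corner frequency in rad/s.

Corner frequency = 1/τ = 1/15.7099 = 0.064 rad/s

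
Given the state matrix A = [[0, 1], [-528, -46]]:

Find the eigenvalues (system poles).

det(A - λI) = λ² - (-46)λ + 528 = (λ - (-22))(λ - (-24)). Eigenvalues: -22, -24.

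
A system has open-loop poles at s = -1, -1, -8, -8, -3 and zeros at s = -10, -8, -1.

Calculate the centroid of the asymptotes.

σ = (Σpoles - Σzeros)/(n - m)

σ = (Σpoles - Σzeros)/(n - m) = (-21 - (-19))/(5 - 3) = -2/2 = -1.0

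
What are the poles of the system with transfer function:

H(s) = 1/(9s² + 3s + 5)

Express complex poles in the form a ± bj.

Discriminant = 3² - 4×9×5 = 9 - 180 = -171 < 0, so the poles are a complex conjugate pair s = (-3 ± j√171)/(2×9). Real part = -3/(2×9) = -3/18 ≈ -0.1667; imaginary part = ±√171/(2×9) ≈ 0.7265. Poles: s = -0.1667 ± 0.7265j.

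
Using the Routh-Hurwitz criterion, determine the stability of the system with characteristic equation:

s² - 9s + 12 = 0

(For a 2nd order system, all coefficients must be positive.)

Coefficients: 1, -9, 12. b=-9 not positive, so system is unstable.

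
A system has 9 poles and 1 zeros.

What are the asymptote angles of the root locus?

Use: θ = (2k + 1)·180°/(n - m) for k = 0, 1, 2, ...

n - m = 9 - 1 = 8. Angles: θk = (2k + 1)·180°/8 = 22.5°, 67.5°, 112.5°, 157.5°, 202.5°, 247.5°, 292.5°, 337.5°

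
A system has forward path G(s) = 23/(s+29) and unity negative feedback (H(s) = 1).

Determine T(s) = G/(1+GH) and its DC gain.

T(s) = G/(1+GH) = [23/(s+29)] / [1 + 23/(s+29)] = 23/(s+29+23) = 23/(s+52). DC gain = 23/52 = 0.4423.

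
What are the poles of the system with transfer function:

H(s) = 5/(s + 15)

Pole is where denominator = 0: s + 15 = 0, so s = -15.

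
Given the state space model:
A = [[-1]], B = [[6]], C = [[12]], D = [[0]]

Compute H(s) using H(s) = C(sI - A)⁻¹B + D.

(sI - A)⁻¹ = 1/(s + 1). H(s) = 12 × 6/(s + 1) + 0 = 72/(s + 1).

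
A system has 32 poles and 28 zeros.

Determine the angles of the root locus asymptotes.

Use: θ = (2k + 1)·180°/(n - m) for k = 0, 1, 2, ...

n - m = 32 - 28 = 4. Angles: θk = (2k + 1)·180°/4 = 45°, 135°, 225°, 315°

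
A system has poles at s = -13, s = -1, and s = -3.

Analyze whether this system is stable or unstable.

All poles are in the left half-plane. System is stable.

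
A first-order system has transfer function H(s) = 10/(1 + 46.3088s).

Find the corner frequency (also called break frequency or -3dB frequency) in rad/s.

Corner frequency = 1/τ = 1/46.3088 = 0.022 rad/s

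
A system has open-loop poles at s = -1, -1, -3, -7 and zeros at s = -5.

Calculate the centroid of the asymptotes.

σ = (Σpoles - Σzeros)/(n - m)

σ = (Σpoles - Σzeros)/(n - m) = (-12 - (-5))/(4 - 1) = -7/3 = -2.33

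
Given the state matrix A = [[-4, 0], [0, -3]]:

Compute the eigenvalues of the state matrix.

For diagonal matrix, eigenvalues are diagonal entries: λ₁ = -4, λ₂ = -3.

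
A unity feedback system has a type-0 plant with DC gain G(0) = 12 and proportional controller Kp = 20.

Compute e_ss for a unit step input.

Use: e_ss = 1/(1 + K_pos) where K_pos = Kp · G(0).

K_pos = Kp · G(0) = 20 × 12 = 240. e_ss = 1/(1 + 240) = 0.0041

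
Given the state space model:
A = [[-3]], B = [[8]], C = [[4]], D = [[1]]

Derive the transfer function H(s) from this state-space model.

(sI - A)⁻¹ = 1/(s + 3). H(s) = 4×8/(s + 3) + 1 = (s + 35)/(s + 3).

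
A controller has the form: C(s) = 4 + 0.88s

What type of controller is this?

This is a Proportional-Derivative (PD) controller.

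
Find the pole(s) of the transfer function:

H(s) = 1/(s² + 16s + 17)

Discriminant = 16² - 4×1×17 = 256 - 68 = 188 > 0, so two distinct real poles. Using quadratic formula: s = (-16 ± √188)/(2×1) = (-16 ± √188)/2, with √188 ≈ 13.7113. s₁ ≈ -1.1443, s₂ ≈ -14.8557. Poles: s₁ = -1.1443, s₂ = -14.8557.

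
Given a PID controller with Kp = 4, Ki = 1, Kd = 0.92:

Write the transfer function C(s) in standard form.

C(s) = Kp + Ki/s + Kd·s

Substituting values: C(s) = 4 + 1/s + 0.92s = (0.92s² + 4s + 1)/s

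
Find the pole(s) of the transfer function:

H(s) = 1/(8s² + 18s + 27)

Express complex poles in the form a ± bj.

Discriminant = 18² - 4×8×27 = 324 - 864 = -540 < 0, so the poles are a complex conjugate pair s = (-18 ± j√540)/(2×8). Real part = -18/(2×8) = -18/16 = -1.125; imaginary part = ±√540/(2×8) ≈ 1.4524. Poles: s = -1.125 ± 1.4524j.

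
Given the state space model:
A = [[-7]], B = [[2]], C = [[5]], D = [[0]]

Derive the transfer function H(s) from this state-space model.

(sI - A)⁻¹ = 1/(s + 7). H(s) = 5 × 2/(s + 7) + 0 = 10/(s + 7).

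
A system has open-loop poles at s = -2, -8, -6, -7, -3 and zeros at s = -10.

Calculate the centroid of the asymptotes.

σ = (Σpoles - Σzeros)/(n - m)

σ = (Σpoles - Σzeros)/(n - m) = (-26 - (-10))/(5 - 1) = -16/4 = -4.0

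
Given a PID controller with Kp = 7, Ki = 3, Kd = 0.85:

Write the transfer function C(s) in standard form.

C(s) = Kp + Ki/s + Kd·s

Substituting values: C(s) = 7 + 3/s + 0.85s = (0.85s² + 7s + 3)/s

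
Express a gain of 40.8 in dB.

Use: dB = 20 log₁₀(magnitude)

dB = 20 log₁₀(40.8) = 32.2 dB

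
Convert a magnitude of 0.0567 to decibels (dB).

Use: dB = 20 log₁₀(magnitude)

dB = 20 log₁₀(0.0567) = -24.9 dB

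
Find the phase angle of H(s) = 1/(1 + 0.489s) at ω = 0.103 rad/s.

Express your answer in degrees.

Phase = -arctan(ωτ) = -arctan(0.103 × 0.489) = -2.9°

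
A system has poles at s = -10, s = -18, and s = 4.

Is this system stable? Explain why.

Pole(s) at s = 4 are not in the left half-plane. System is unstable.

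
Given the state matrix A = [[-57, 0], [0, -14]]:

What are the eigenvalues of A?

For diagonal matrix, eigenvalues are diagonal entries: λ₁ = -57, λ₂ = -14.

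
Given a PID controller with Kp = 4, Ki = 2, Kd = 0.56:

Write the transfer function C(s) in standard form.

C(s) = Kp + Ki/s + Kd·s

Substituting values: C(s) = 4 + 2/s + 0.56s = (0.56s² + 4s + 2)/s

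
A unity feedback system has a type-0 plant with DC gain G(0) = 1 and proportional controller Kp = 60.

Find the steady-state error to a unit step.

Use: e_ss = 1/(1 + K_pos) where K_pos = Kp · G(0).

K_pos = Kp · G(0) = 60 × 1 = 60. e_ss = 1/(1 + 60) = 0.0164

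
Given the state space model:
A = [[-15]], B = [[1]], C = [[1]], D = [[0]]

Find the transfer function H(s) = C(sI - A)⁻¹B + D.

(sI - A)⁻¹ = 1/(s + 15). H(s) = 1 × 1/(s + 15) + 0 = 1/(s + 15).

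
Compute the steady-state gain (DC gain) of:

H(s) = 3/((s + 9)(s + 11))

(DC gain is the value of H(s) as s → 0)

DC gain = H(0) = 3/(9 × 11) = 3/99 = 0.0303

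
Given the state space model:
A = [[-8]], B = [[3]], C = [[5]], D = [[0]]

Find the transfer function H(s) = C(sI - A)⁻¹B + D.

(sI - A)⁻¹ = 1/(s + 8). H(s) = 5 × 3/(s + 8) + 0 = 15/(s + 8).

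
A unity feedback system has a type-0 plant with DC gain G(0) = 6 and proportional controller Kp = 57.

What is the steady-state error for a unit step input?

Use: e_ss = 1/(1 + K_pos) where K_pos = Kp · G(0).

K_pos = Kp · G(0) = 57 × 6 = 342. e_ss = 1/(1 + 342) = 0.0029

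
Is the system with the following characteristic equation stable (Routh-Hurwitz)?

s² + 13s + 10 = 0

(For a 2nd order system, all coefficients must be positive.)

Coefficients: 1, 13, 10. All positive, so system is stable.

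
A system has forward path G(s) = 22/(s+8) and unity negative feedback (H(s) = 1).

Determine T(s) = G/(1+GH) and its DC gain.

T(s) = G/(1+GH) = [22/(s+8)] / [1 + 22/(s+8)] = 22/(s+8+22) = 22/(s+30). DC gain = 22/30 = 0.7333.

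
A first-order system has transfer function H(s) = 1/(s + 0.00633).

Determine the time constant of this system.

For H(s) = 1/(s + 1/τ), the pole is at -1/τ = -0.00633, so τ = 1/0.00633 = 158 s.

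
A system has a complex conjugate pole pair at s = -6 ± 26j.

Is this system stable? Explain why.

Real part of poles is -6 (< 0, left half-plane). Stable.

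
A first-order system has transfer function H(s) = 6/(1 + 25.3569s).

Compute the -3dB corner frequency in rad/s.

Corner frequency = 1/τ = 1/25.3569 = 0.039 rad/s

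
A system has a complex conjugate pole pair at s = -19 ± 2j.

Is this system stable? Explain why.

Real part of poles is -19 (< 0, left half-plane). Stable.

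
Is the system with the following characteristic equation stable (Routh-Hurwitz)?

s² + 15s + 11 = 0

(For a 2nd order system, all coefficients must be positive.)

Coefficients: 1, 15, 11. All positive, so system is stable.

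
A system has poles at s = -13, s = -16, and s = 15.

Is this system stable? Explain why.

Pole(s) at s = 15 are not in the left half-plane. System is unstable.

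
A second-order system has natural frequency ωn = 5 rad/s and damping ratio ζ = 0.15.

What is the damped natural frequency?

ωd = ωn√(1 - ζ²) = 5√(1 - 0.15²) = 4.94 rad/s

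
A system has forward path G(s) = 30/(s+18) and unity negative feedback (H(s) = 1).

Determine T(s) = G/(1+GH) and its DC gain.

T(s) = G/(1+GH) = [30/(s+18)] / [1 + 30/(s+18)] = 30/(s+18+30) = 30/(s+48). DC gain = 30/48 = 0.625.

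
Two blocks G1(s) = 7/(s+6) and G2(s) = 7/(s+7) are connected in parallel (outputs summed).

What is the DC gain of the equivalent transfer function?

Parallel: G_eq = G1 + G2. DC gain = G1(0) + G2(0) = 7/6 + 7/7 = 1.1667 + 1 = 2.1667.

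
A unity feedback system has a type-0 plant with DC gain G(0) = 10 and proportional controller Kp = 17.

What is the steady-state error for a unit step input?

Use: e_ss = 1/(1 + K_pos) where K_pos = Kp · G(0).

K_pos = Kp · G(0) = 17 × 10 = 170. e_ss = 1/(1 + 170) = 0.0058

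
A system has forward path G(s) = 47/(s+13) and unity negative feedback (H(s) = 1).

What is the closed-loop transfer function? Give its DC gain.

T(s) = G/(1+GH) = [47/(s+13)] / [1 + 47/(s+13)] = 47/(s+13+47) = 47/(s+60). DC gain = 47/60 = 0.7833.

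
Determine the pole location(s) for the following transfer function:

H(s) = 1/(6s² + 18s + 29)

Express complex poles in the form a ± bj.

Discriminant = 18² - 4×6×29 = 324 - 696 = -372 < 0, so the poles are a complex conjugate pair s = (-18 ± j√372)/(2×6). Real part = -18/(2×6) = -18/12 = -1.5; imaginary part = ±√372/(2×6) ≈ 1.6073. Poles: s = -1.5 ± 1.6073j.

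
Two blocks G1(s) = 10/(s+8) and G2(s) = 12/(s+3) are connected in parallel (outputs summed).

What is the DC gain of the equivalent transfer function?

Parallel: G_eq = G1 + G2. DC gain = G1(0) + G2(0) = 10/8 + 12/3 = 1.25 + 4 = 5.25.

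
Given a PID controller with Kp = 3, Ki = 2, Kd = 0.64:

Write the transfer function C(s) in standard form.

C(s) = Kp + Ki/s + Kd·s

Substituting values: C(s) = 3 + 2/s + 0.64s = (0.64s² + 3s + 2)/s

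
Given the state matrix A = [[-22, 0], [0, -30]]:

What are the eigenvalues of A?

For diagonal matrix, eigenvalues are diagonal entries: λ₁ = -22, λ₂ = -30.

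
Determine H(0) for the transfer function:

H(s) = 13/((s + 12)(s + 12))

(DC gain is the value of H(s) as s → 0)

DC gain = H(0) = 13/(12 × 12) = 13/144 = 0.0903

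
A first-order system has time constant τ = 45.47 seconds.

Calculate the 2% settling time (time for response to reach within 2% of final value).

For first-order system, 2% settling time ≈ 4τ = 4 × 45.47 = 181.88 s.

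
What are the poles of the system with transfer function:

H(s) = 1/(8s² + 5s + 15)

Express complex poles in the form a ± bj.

Discriminant = 5² - 4×8×15 = 25 - 480 = -455 < 0, so the poles are a complex conjugate pair s = (-5 ± j√455)/(2×8). Real part = -5/(2×8) = -5/16 = -0.3125; imaginary part = ±√455/(2×8) ≈ 1.3332. Poles: s = -0.3125 ± 1.3332j.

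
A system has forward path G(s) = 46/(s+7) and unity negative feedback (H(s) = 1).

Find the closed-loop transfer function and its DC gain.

T(s) = G/(1+GH) = [46/(s+7)] / [1 + 46/(s+7)] = 46/(s+7+46) = 46/(s+53). DC gain = 46/53 = 0.8679.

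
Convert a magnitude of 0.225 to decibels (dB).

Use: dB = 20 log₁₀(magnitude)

dB = 20 log₁₀(0.225) = -13.0 dB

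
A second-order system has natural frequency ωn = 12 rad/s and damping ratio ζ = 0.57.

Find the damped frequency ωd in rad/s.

ωd = ωn√(1 - ζ²) = 12√(1 - 0.57²) = 9.86 rad/s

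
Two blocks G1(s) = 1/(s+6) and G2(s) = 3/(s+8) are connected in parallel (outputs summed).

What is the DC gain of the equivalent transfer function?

Parallel: G_eq = G1 + G2. DC gain = G1(0) + G2(0) = 1/6 + 3/8 = 0.1667 + 0.375 = 0.5417.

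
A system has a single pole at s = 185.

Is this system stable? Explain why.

Pole at s = 185 is in the right half-plane. Unstable.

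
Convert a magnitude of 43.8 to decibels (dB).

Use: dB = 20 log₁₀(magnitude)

dB = 20 log₁₀(43.8) = 32.8 dB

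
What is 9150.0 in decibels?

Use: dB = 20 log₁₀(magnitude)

dB = 20 log₁₀(9150.0) = 79.2 dB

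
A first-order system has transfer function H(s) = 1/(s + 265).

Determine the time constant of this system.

For H(s) = 1/(s + 1/τ), the pole is at -1/τ = -265, so τ = 1/265 = 0.0038 s.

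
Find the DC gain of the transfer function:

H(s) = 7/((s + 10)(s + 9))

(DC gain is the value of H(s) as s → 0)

DC gain = H(0) = 7/(10 × 9) = 7/90 = 0.0778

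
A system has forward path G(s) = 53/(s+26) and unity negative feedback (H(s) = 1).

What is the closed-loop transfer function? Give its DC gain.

T(s) = G/(1+GH) = [53/(s+26)] / [1 + 53/(s+26)] = 53/(s+26+53) = 53/(s+79). DC gain = 53/79 = 0.6709.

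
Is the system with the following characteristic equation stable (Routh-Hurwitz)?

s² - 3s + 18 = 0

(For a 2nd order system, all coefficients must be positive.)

Coefficients: 1, -3, 18. b=-3 not positive, so system is unstable.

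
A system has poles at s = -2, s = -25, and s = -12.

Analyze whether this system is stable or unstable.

All poles are in the left half-plane. System is stable.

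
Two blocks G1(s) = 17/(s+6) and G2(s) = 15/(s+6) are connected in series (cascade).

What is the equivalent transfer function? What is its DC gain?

Series: multiply transfer functions. G_eq = 17/(s+6) × 15/(s+6) = 255/((s+6)(s+6)). DC gain = 255/(6×6) = 7.0833.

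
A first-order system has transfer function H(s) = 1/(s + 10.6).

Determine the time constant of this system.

For H(s) = 1/(s + 1/τ), the pole is at -1/τ = -10.6, so τ = 1/10.6 = 0.0943 s.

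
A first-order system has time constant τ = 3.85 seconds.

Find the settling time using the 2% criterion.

For first-order system, 2% settling time ≈ 4τ = 4 × 3.85 = 15.4 s.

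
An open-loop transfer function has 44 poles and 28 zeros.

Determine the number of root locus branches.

Root locus has n branches where n = number of poles = 44.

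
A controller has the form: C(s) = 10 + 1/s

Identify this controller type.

This is a Proportional-Integral (PI) controller.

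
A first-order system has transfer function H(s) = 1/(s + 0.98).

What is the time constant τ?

For H(s) = 1/(s + 1/τ), the pole is at -1/τ = -0.98, so τ = 1/0.98 = 1.0204 s.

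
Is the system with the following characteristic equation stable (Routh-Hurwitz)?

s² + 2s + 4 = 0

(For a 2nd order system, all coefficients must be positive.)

Coefficients: 1, 2, 4. All positive, so system is stable.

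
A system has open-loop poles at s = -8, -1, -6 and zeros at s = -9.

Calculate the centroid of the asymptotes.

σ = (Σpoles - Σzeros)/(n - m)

σ = (Σpoles - Σzeros)/(n - m) = (-15 - (-9))/(3 - 1) = -6/2 = -3.0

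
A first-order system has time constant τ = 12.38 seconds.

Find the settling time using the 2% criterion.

For first-order system, 2% settling time ≈ 4τ = 4 × 12.38 = 49.52 s.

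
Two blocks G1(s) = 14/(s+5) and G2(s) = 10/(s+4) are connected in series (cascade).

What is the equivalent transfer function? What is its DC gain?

Series: multiply transfer functions. G_eq = 14/(s+5) × 10/(s+4) = 140/((s+5)(s+4)). DC gain = 140/(5×4) = 7.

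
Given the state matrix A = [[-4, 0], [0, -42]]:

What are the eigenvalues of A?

For diagonal matrix, eigenvalues are diagonal entries: λ₁ = -4, λ₂ = -42.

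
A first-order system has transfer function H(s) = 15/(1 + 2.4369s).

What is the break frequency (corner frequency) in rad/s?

Corner frequency = 1/τ = 1/2.4369 = 0.41 rad/s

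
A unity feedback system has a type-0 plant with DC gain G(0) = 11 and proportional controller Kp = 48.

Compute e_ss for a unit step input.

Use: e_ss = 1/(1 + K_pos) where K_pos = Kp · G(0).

K_pos = Kp · G(0) = 48 × 11 = 528. e_ss = 1/(1 + 528) = 0.0019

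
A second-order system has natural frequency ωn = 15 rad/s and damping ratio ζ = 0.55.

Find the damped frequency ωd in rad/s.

ωd = ωn√(1 - ζ²) = 15√(1 - 0.55²) = 12.53 rad/s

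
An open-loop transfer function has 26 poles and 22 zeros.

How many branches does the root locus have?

Root locus has n branches where n = number of poles = 26.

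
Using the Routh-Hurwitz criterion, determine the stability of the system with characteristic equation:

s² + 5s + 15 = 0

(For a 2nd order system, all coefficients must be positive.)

Coefficients: 1, 5, 15. All positive, so system is stable.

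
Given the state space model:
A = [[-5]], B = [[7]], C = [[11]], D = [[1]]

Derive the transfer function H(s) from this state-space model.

(sI - A)⁻¹ = 1/(s + 5). H(s) = 11×7/(s + 5) + 1 = (s + 82)/(s + 5).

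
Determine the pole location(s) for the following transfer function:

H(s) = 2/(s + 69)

Pole is where denominator = 0: s + 69 = 0, so s = -69.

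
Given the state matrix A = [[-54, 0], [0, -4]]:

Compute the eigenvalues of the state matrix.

For diagonal matrix, eigenvalues are diagonal entries: λ₁ = -54, λ₂ = -4.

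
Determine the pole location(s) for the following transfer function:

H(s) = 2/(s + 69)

Pole is where denominator = 0: s + 69 = 0, so s = -69.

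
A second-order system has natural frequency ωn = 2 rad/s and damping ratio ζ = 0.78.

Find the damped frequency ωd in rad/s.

ωd = ωn√(1 - ζ²) = 2√(1 - 0.78²) = 1.25 rad/s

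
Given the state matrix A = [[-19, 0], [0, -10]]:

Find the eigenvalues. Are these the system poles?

For diagonal matrix, eigenvalues are diagonal entries: λ₁ = -19, λ₂ = -10. Eigenvalues of A = system poles.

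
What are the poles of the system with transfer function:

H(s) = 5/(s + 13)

Pole is where denominator = 0: s + 13 = 0, so s = -13.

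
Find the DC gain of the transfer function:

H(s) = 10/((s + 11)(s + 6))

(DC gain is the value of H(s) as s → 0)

DC gain = H(0) = 10/(11 × 6) = 10/66 = 0.1515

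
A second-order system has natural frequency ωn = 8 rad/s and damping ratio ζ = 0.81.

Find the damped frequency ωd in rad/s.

ωd = ωn√(1 - ζ²) = 8√(1 - 0.81²) = 4.69 rad/s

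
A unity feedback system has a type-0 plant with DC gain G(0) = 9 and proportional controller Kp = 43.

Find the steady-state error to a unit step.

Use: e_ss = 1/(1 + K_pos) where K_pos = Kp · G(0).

K_pos = Kp · G(0) = 43 × 9 = 387. e_ss = 1/(1 + 387) = 0.0026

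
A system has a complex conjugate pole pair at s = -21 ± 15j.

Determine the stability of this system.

Real part of poles is -21 (< 0, left half-plane). Stable.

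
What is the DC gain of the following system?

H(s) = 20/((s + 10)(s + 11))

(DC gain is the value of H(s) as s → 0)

DC gain = H(0) = 20/(10 × 11) = 20/110 = 0.1818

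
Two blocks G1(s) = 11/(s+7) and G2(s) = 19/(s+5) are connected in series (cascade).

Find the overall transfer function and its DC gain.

Series: multiply transfer functions. G_eq = 11/(s+7) × 19/(s+5) = 209/((s+7)(s+5)). DC gain = 209/(7×5) = 5.9714.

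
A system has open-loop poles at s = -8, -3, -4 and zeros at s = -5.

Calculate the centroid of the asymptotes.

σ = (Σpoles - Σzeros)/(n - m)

σ = (Σpoles - Σzeros)/(n - m) = (-15 - (-5))/(3 - 1) = -10/2 = -5.0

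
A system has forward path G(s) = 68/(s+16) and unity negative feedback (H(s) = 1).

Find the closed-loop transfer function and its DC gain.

T(s) = G/(1+GH) = [68/(s+16)] / [1 + 68/(s+16)] = 68/(s+16+68) = 68/(s+84). DC gain = 68/84 = 0.8095.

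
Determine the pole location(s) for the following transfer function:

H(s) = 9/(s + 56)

Pole is where denominator = 0: s + 56 = 0, so s = -56.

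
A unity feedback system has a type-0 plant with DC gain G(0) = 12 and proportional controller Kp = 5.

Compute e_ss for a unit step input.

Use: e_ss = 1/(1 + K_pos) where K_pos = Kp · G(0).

K_pos = Kp · G(0) = 5 × 12 = 60. e_ss = 1/(1 + 60) = 0.0164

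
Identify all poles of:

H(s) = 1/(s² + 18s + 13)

Discriminant = 18² - 4×1×13 = 324 - 52 = 272 > 0, so two distinct real poles. Using quadratic formula: s = (-18 ± √272)/(2×1) = (-18 ± √272)/2, with √272 ≈ 16.4924. s₁ ≈ -0.7538, s₂ ≈ -17.2462. Poles: s₁ = -0.7538, s₂ = -17.2462.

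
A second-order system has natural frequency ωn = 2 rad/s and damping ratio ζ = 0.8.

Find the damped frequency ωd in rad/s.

ωd = ωn√(1 - ζ²) = 2√(1 - 0.8²) = 1.2 rad/s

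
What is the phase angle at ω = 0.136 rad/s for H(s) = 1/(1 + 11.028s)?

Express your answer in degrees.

Phase = -arctan(ωτ) = -arctan(0.136 × 11.028) = -56.3°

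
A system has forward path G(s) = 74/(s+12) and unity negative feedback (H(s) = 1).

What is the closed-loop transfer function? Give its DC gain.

T(s) = G/(1+GH) = [74/(s+12)] / [1 + 74/(s+12)] = 74/(s+12+74) = 74/(s+86). DC gain = 74/86 = 0.8605.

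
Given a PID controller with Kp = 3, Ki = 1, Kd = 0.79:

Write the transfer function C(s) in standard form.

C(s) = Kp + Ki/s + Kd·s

Substituting values: C(s) = 3 + 1/s + 0.79s = (0.79s² + 3s + 1)/s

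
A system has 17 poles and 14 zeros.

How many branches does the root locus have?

Root locus has n branches where n = number of poles = 17.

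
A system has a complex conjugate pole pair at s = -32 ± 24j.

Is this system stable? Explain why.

Real part of poles is -32 (< 0, left half-plane). Stable.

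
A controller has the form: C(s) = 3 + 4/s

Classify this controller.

This is a Proportional-Integral (PI) controller.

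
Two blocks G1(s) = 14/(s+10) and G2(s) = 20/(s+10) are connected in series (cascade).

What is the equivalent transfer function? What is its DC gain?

Series: multiply transfer functions. G_eq = 14/(s+10) × 20/(s+10) = 280/((s+10)(s+10)). DC gain = 280/(10×10) = 2.8.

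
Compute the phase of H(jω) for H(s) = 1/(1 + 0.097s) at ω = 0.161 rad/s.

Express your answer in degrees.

Phase = -arctan(ωτ) = -arctan(0.161 × 0.097) = -0.9°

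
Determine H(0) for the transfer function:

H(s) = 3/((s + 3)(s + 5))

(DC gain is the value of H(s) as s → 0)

DC gain = H(0) = 3/(3 × 5) = 3/15 = 0.2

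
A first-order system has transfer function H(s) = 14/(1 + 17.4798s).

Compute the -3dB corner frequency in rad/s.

Corner frequency = 1/τ = 1/17.4798 = 0.057 rad/s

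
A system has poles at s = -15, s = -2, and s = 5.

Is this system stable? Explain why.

Pole(s) at s = 5 are not in the left half-plane. System is unstable.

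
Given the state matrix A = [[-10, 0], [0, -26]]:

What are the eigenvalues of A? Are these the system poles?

For diagonal matrix, eigenvalues are diagonal entries: λ₁ = -10, λ₂ = -26. Eigenvalues of A = system poles.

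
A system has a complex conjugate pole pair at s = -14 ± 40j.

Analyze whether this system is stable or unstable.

Real part of poles is -14 (< 0, left half-plane). Stable.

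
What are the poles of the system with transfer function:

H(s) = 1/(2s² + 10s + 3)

Discriminant = 10² - 4×2×3 = 100 - 24 = 76 > 0, so two distinct real poles. Using quadratic formula: s = (-10 ± √76)/(2×2) = (-10 ± √76)/4, with √76 ≈ 8.7178. s₁ ≈ -0.3206, s₂ ≈ -4.6794. Poles: s₁ = -0.3206, s₂ = -4.6794.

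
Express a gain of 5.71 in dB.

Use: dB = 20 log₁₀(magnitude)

dB = 20 log₁₀(5.71) = 15.1 dB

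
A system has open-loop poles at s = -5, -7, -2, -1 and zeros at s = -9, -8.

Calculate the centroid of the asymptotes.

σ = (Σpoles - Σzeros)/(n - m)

σ = (Σpoles - Σzeros)/(n - m) = (-15 - (-17))/(4 - 2) = 2/2 = 1.0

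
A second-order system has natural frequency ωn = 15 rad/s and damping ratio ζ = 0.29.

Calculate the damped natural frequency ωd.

ωd = ωn√(1 - ζ²) = 15√(1 - 0.29²) = 14.36 rad/s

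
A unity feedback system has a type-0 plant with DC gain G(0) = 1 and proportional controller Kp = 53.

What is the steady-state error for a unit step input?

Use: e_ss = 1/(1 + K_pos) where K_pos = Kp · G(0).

K_pos = Kp · G(0) = 53 × 1 = 53. e_ss = 1/(1 + 53) = 0.0185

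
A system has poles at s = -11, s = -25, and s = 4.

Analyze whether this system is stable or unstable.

Pole(s) at s = 4 are not in the left half-plane. System is unstable.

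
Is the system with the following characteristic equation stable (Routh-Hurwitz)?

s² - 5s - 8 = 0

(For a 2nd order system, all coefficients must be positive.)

Coefficients: 1, -5, -8. b=-5, c=-8 not positive, so system is unstable.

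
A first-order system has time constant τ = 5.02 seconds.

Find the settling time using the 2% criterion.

For first-order system, 2% settling time ≈ 4τ = 4 × 5.02 = 20.08 s.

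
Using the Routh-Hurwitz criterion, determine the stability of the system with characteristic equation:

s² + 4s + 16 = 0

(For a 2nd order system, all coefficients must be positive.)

Coefficients: 1, 4, 16. All positive, so system is stable.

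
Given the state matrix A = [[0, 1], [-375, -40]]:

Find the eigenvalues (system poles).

det(A - λI) = λ² - (-40)λ + 375 = (λ - (-15))(λ - (-25)). Eigenvalues: -15, -25.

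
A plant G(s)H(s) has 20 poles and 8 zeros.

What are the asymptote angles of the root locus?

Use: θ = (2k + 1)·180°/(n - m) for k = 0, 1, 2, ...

n - m = 20 - 8 = 12. Angles: θk = (2k + 1)·180°/12 = 15°, 45°, 75°, 105°, 135°, 165°, 195°, 225°, 255°, 285°, 315°, 345°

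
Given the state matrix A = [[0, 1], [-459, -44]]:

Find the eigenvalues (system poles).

det(A - λI) = λ² - (-44)λ + 459 = (λ - (-27))(λ - (-17)). Eigenvalues: -27, -17.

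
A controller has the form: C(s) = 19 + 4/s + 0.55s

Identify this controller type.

This is a Proportional-Integral-Derivative (PID) controller.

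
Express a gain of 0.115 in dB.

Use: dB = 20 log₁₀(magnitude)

dB = 20 log₁₀(0.115) = -18.8 dB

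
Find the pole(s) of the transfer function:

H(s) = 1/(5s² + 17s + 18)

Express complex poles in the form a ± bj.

Discriminant = 17² - 4×5×18 = 289 - 360 = -71 < 0, so the poles are a complex conjugate pair s = (-17 ± j√71)/(2×5). Real part = -17/(2×5) = -17/10 = -1.7; imaginary part = ±√71/(2×5) ≈ 0.8426. Poles: s = -1.7 ± 0.8426j.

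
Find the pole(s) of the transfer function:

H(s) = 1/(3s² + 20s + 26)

Discriminant = 20² - 4×3×26 = 400 - 312 = 88 > 0, so two distinct real poles. Using quadratic formula: s = (-20 ± √88)/(2×3) = (-20 ± √88)/6, with √88 ≈ 9.3808. s₁ ≈ -1.7699, s₂ ≈ -4.8968. Poles: s₁ = -1.7699, s₂ = -4.8968.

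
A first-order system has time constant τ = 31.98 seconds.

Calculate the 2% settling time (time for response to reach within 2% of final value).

For first-order system, 2% settling time ≈ 4τ = 4 × 31.98 = 127.92 s.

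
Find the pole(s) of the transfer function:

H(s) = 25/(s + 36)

Pole is where denominator = 0: s + 36 = 0, so s = -36.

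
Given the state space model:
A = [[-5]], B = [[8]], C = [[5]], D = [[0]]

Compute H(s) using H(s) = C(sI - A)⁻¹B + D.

(sI - A)⁻¹ = 1/(s + 5). H(s) = 5 × 8/(s + 5) + 0 = 40/(s + 5).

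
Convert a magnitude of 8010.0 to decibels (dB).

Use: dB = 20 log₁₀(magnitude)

dB = 20 log₁₀(8010.0) = 78.1 dB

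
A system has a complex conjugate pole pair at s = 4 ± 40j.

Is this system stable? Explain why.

Real part of poles is 4 (> 0, right half-plane). Unstable.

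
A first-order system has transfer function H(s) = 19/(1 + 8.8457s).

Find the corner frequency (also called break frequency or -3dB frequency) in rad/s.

Corner frequency = 1/τ = 1/8.8457 = 0.113 rad/s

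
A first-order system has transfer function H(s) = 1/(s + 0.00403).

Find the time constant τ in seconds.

For H(s) = 1/(s + 1/τ), the pole is at -1/τ = -0.00403, so τ = 1/0.00403 = 248.1 s.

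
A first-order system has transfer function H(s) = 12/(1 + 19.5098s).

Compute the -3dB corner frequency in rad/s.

Corner frequency = 1/τ = 1/19.5098 = 0.051 rad/s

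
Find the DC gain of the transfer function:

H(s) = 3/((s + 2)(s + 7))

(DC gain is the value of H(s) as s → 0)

DC gain = H(0) = 3/(2 × 7) = 3/14 = 0.2143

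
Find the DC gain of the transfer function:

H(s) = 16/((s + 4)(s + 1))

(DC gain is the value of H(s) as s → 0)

DC gain = H(0) = 16/(4 × 1) = 16/4 = 4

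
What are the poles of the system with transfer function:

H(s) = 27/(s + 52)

Pole is where denominator = 0: s + 52 = 0, so s = -52.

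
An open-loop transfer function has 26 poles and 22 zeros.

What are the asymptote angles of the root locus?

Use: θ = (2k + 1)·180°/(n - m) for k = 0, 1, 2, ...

n - m = 26 - 22 = 4. Angles: θk = (2k + 1)·180°/4 = 45°, 135°, 225°, 315°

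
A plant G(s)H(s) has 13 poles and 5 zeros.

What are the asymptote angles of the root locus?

n - m = 13 - 5 = 8. Angles: θk = (2k + 1)·180°/8 = 22.5°, 67.5°, 112.5°, 157.5°, 202.5°, 247.5°, 292.5°, 337.5°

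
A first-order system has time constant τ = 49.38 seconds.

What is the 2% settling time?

For first-order system, 2% settling time ≈ 4τ = 4 × 49.38 = 197.52 s.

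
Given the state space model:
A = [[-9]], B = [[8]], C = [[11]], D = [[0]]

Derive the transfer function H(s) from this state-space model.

(sI - A)⁻¹ = 1/(s + 9). H(s) = 11 × 8/(s + 9) + 0 = 88/(s + 9).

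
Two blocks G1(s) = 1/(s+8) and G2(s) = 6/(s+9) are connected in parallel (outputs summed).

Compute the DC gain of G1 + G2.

Parallel: G_eq = G1 + G2. DC gain = G1(0) + G2(0) = 1/8 + 6/9 = 0.125 + 0.6667 = 0.7917.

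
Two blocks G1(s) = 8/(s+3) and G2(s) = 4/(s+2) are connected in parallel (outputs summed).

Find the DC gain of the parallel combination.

Parallel: G_eq = G1 + G2. DC gain = G1(0) + G2(0) = 8/3 + 4/2 = 2.6667 + 2 = 4.6667.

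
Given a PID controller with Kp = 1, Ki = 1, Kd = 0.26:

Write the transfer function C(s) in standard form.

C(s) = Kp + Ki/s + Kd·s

Substituting values: C(s) = 1 + 1/s + 0.26s = (0.26s² + s + 1)/s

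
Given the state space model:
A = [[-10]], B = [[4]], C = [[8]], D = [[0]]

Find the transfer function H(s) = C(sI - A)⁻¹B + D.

(sI - A)⁻¹ = 1/(s + 10). H(s) = 8 × 4/(s + 10) + 0 = 32/(s + 10).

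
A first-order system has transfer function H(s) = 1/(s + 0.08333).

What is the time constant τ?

For H(s) = 1/(s + 1/τ), the pole is at -1/τ = -0.08333, so τ = 1/0.08333 = 12 s.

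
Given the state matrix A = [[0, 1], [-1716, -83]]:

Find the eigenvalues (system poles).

det(A - λI) = λ² - (-83)λ + 1716 = (λ - (-39))(λ - (-44)). Eigenvalues: -39, -44.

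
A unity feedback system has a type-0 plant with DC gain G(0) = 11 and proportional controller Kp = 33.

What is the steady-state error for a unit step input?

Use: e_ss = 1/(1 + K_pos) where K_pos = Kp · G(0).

K_pos = Kp · G(0) = 33 × 11 = 363. e_ss = 1/(1 + 363) = 0.0027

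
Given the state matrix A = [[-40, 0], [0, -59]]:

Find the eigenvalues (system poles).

For diagonal matrix, eigenvalues are diagonal entries: λ₁ = -40, λ₂ = -59.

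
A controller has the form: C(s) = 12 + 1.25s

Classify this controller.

This is a Proportional-Derivative (PD) controller.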